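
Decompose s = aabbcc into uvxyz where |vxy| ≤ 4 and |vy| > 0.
u='a', v='a', x='bb', y='c', z='c'

For s = aabbcc with pumping length p = 4:

One valid decomposition:
- u = 'a'
- v = 'a'
- x = 'bb'
- y = 'c'
- z = 'c'

Verification:
- uvxyz = 'a' + 'a' + 'bb' + 'c' + 'c' = aabbcc ✓
- |vxy| = |'abbc'| = 4 ≤ 4 ✓
- |vy| = |'ac'| = 2 > 0 ✓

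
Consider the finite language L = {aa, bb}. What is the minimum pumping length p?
p = 3

For a finite language L, the pumping lemma holds vacuously if p > max|s| for s ∈ L.

The longest string in L = {aa, bb} has length 2.
If p = 3, then no string s ∈ L has |s| ≥ p, so the condition is vacuously true.

The minimum pumping length is p = 3.

Why no smaller p works: for any p ≤ 2, the longest string s ∈ L has |s| = 2 ≥ p, so it would
have to be pumpable; but pumping up (i = 2, 3, ...) produces ever longer strings, which cannot all lie in the
finite language L. So the pumping property fails for every p ≤ 2.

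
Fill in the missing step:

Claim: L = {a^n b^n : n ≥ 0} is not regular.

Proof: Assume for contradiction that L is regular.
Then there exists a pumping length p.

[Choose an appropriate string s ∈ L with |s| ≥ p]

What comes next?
s = a^p b^p

This string is in L (has equal a's and b's) and has length 2p ≥ p.
Any decomposition xyz with |xy| ≤ p means y consists only of a's,
so pumping will unbalance the counts.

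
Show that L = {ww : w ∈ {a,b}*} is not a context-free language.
Assume for contradiction that L is context-free, and let p ≥ 1 be the pumping length given by the pumping lemma for CFLs.
Choose s = a^p b^p a^p b^p. Then s ∈ L (take w = a^p b^p) and |s| = 4p ≥ p.
By the CFL pumping lemma, s = uvxyz for some u, v, x, y, z with |vxy| ≤ p, |vy| ≥ 1, and uv^i xy^i z ∈ L for every i ≥ 0.

Write s as four blocks A₁ B₁ A₂ B₂ with A₁ = A₂ = a^p and B₁ = B₂ = b^p. Since |vxy| ≤ p, the window vxy lies inside at most two adjacent blocks. Take i = 0 and let t = uxz, so |t| = 4p − |vy| with 1 ≤ |vy| ≤ p. If |t| is odd, t ∉ L immediately, so assume |vy| is even (hence |vy| ≥ 2) and |t|/2 = 2p − |vy|/2, which satisfies p ≤ |t|/2 ≤ 2p − 1.

Case 1 (vxy inside A₁B₁): t = a^(p−j) b^(p−l) a^p b^p with j + l = |vy|. The second half of t has length < 2p, so it is a suffix of the trailing a^p b^p and ends in b; the first half is a^(p−j) b^(p−l) a^((j+l)/2), which ends in a because (j+l)/2 ≥ 1. The halves differ, so t ∉ L.

Case 2 (vxy inside B₁A₂, straddling the middle): t = a^p b^(p−j) a^(p−l) b^p with j + l = |vy|. If t = ww, then w is a prefix of t of length ≥ p, so w begins with a^p; and w is a suffix of t of length ≥ p, so w ends with b^p. That forces |w| ≥ 2p, contradicting |w| = |t|/2 ≤ 2p − 1. So t ∉ L.

Case 3 (vxy inside A₂B₂): t = a^p b^p a^(p−j) b^(p−l) with j + l = |vy|. The first half of t is a prefix of a^p b^p, so it begins with a; the second half is b^((j+l)/2) a^(p−j) b^(p−l), which begins with b. The halves differ, so t ∉ L.

In every case uv⁰xy⁰z = uxz ∉ L.

This contradicts the CFL pumping lemma, which requires uv^i xy^i z ∈ L for all i ≥ 0.
Hence L = {ww : w ∈ {a,b}*} is not context-free. ∎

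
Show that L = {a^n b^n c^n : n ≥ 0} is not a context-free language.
Assume for contradiction that L is context-free, and let p ≥ 1 be the pumping length given by the pumping lemma for CFLs.
Choose s = a^p b^p c^p. Then s ∈ L and |s| = 3p ≥ p.
By the CFL pumping lemma, s = uvxyz for some u, v, x, y, z with |vxy| ≤ p, |vy| ≥ 1, and uv^i xy^i z ∈ L for every i ≥ 0.

Because |vxy| ≤ p, the window vxy cannot contain both an a and a c: any substring of s containing both must include the entire block b^p plus at least one a and one c, so it has length ≥ p + 2 > p.
Hence at least one of the letters a, c does not occur in vy at all.

Take i = 0: the string uxz is obtained from s by deleting |vy| ≥ 1 symbols, so |uxz| = 3p − |vy| < 3p.
But the letter (a or c) that does not occur in vy still occurs exactly p times in uxz. Every string of L with exactly p copies of some letter is a^p b^p c^p, of length 3p. Since |uxz| < 3p, uxz ∉ L.

This contradicts the CFL pumping lemma, which requires uv^i xy^i z ∈ L for all i ≥ 0.
Hence L = {a^n b^n c^n : n ≥ 0} is not context-free. ∎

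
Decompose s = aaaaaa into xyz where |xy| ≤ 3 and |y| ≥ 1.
x = 'a', y = 'a', z = 'aaaa'

For s = aaaaaa and p = 3, one valid decomposition is:
- x = 'a' (length 1)
- y = 'a' (length 1)
- z = 'aaaa' (length 4)

Verification:
- xyz = 'a' + 'a' + 'aaaa' = aaaaaa ✓
- |xy| = 2 ≤ 3 ✓
- |y| = 1 > 0 ✓

All pumping lemma constraints are satisfied.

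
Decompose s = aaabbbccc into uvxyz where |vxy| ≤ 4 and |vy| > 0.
u='aa', v='a', x='bb', y='b', z='ccc'

For s = aaabbbccc with pumping length p = 4:

One valid decomposition:
- u = 'aa'
- v = 'a'
- x = 'bb'
- y = 'b'
- z = 'ccc'

Verification:
- uvxyz = 'aa' + 'a' + 'bb' + 'b' + 'ccc' = aaabbbccc ✓
- |vxy| = |'abbb'| = 4 ≤ 4 ✓
- |vy| = |'ab'| = 2 > 0 ✓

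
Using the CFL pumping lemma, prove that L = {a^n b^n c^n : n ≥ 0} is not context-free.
Assume for contradiction that L is context-free, and let p ≥ 1 be the pumping length given by the pumping lemma for CFLs.
Choose s = a^p b^p c^p. Then s ∈ L and |s| = 3p ≥ p.
By the CFL pumping lemma, s = uvxyz for some u, v, x, y, z with |vxy| ≤ p, |vy| ≥ 1, and uv^i xy^i z ∈ L for every i ≥ 0.

Because |vxy| ≤ p, the window vxy cannot contain both an a and a c: any substring of s containing both must include the entire block b^p plus at least one a and one c, so it has length ≥ p + 2 > p.
Hence at least one of the letters a, c does not occur in vy at all.

Take i = 0: the string uxz is obtained from s by deleting |vy| ≥ 1 symbols, so |uxz| = 3p − |vy| < 3p.
But the letter (a or c) that does not occur in vy still occurs exactly p times in uxz. Every string of L with exactly p copies of some letter is a^p b^p c^p, of length 3p. Since |uxz| < 3p, uxz ∉ L.

This contradicts the CFL pumping lemma, which requires uv^i xy^i z ∈ L for all i ≥ 0.
Hence L = {a^n b^n c^n : n ≥ 0} is not context-free. ∎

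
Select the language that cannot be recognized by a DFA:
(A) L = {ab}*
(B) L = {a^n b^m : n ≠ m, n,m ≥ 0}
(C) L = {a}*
(B) {a^n b^m : n ≠ m, n,m ≥ 0}

(B) L = {a^n b^m : n ≠ m, n,m ≥ 0} is NOT regular.

The pumping lemma can be used to prove this:
After pumping a's, we can make n = m

The other languages are regular because they can be recognized by finite automata.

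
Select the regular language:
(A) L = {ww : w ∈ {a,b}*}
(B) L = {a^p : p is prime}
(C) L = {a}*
(C) {a}*

(C) L = {a}* is regular.

This can be recognized by a finite automaton (DFA/NFA).
Regular expressions like {a}* define regular languages.

The other choices are not regular:
- {ww : w ∈ {a,b}*}: After pumping, the two halves no longer match
- {a^p : p is prime}: After pumping, the length becomes composite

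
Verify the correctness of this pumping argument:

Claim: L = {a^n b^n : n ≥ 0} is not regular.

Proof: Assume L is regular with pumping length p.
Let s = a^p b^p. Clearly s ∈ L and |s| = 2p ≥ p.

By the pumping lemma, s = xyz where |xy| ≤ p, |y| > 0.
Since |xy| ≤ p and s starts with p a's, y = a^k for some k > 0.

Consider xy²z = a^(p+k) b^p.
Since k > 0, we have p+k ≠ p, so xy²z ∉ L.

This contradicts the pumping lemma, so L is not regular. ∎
The proof is correct.

This proof is valid because:
1. The string s = a^p b^p is correctly in L
2. The decomposition analysis is correct: y must consist only of a's
3. The contradiction is valid: pumping increases a's but not b's
4. The conclusion follows logically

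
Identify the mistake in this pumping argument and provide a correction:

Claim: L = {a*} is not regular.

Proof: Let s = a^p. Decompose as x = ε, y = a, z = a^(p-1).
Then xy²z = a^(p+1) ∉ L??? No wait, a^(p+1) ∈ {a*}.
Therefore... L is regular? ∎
Error: The proof attempts to show a*  is not regular, but a* IS regular!

Correction: a* is a regular language (recognized by a simple DFA with one accepting state and self-loop on 'a'). The pumping lemma can only prove non-regularity, not regularity. For regular languages, pumping always works.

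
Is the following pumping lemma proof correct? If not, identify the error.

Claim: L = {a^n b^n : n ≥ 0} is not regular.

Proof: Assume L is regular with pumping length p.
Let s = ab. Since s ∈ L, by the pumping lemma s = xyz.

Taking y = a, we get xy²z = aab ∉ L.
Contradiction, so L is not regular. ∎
The proof is INCORRECT.

Error: The string s = ab may be shorter than p.
The pumping lemma only applies to strings with |s| ≥ p, and p is not under our control.
We must choose s in terms of p, e.g. s = a^p b^p, to ensure |s| ≥ p.
(The proof also fixes one particular y; a valid argument must handle every decomposition with |xy| ≤ p and |y| ≥ 1 — for s = a^p b^p this forces y = a^k, and then xy²z = a^(p+k) b^p ∉ L.)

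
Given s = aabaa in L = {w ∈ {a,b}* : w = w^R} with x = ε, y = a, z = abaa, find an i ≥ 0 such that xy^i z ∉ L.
i = 0

xy⁰z = ε · ε · abaa = abaa; abaa reversed is aaba ≠ abaa, so it is not a palindrome and is not in L.
(Other choices also work, e.g. i = 2, 3; only i = 1 is guaranteed to stay in L since xy¹z = s.)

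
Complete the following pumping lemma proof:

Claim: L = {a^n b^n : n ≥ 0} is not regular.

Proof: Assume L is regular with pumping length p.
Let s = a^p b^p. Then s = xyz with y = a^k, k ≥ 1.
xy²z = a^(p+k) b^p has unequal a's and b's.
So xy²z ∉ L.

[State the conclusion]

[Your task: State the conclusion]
This contradicts the pumping lemma for regular languages,
which guarantees xy^i z ∈ L for all i ≥ 0.

Since our assumption that L is regular leads to a contradiction,
we conclude that L = {a^n b^n : n ≥ 0} is NOT regular. ∎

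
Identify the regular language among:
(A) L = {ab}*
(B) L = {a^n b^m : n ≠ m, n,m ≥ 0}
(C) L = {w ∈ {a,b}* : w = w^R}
(A) {ab}*

(A) L = {ab}* is regular.

This can be recognized by a finite automaton (DFA/NFA).
Regular expressions like {ab}* define regular languages.

The other choices are not regular:
- {a^n b^m : n ≠ m, n,m ≥ 0}: After pumping a's, we can make n = m
- {w ∈ {a,b}* : w = w^R}: After pumping, the string is no longer symmetric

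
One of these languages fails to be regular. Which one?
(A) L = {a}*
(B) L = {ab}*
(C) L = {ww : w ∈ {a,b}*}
(C) {ww : w ∈ {a,b}*}

(C) L = {ww : w ∈ {a,b}*} is NOT regular.

The pumping lemma can be used to prove this:
After pumping, the two halves no longer match

The other languages are regular because they can be recognized by finite automata.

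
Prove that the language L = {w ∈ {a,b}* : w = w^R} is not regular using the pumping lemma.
Assume for contradiction that L is regular, and let p ≥ 1 be the pumping length given by the pumping lemma.
Choose s = a^p b a^p. Then s ∈ L (it reads the same in both directions) and |s| = 2p + 1 ≥ p.
By the pumping lemma, s = xyz for some x, y, z with |xy| ≤ p, |y| ≥ 1, and xy^i z ∈ L for every i ≥ 0.
Since |xy| ≤ p and the first p symbols of s are all a's, y = a^k for some k with 1 ≤ k ≤ p.

Take i = 0: xy⁰z = a^(p − k) b a^p.
Its reversal is a^p b a^(p − k). These differ because the block of a's before the unique b has length p − k in one and p in the other, and p − k ≠ p since k ≥ 1. So xy⁰z is not a palindrome, i.e. xy⁰z ∉ L.

This contradicts the pumping lemma, which requires xy^i z ∈ L for all i ≥ 0.
Hence L = {w ∈ {a,b}* : w = w^R} is not regular. ∎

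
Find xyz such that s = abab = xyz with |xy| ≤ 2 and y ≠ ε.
x = '', y = 'a', z = 'bab'

For s = abab and p = 2, one valid decomposition is:
- x = '' (length 0)
- y = 'a' (length 1)
- z = 'bab' (length 3)

Verification:
- xyz = '' + 'a' + 'bab' = abab ✓
- |xy| = 1 ≤ 2 ✓
- |y| = 1 > 0 ✓

All pumping lemma constraints are satisfied.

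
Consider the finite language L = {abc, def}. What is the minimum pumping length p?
p = 4

For a finite language L, the pumping lemma holds vacuously if p > max|s| for s ∈ L.

The longest string in L = {abc, def} has length 3.
If p = 4, then no string s ∈ L has |s| ≥ p, so the condition is vacuously true.

The minimum pumping length is p = 4.

Why no smaller p works: for any p ≤ 3, the longest string s ∈ L has |s| = 3 ≥ p, so it would
have to be pumpable; but pumping up (i = 2, 3, ...) produces ever longer strings, which cannot all lie in the
finite language L. So the pumping property fails for every p ≤ 3.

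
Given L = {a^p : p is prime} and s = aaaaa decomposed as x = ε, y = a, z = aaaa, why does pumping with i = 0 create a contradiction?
xy⁰z = aaaa ∉ L

Pumping with i = 0 replaces y = a by y⁰ = ε:
- Original: s = xyz = aaaaa; aaaaa has length 5, which is prime, so it is in L
- Pumped: xy⁰z = ε · ε · aaaa = aaaa
- aaaa has length 4 = 2 × 2, which is not prime, so it is not in L

The pumping lemma would require xy⁰z ∈ L, so this decomposition yields a contradiction.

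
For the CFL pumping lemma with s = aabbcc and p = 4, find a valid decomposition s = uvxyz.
u='a', v='a', x='bb', y='c', z='c'

For s = aabbcc with pumping length p = 4:

One valid decomposition:
- u = 'a'
- v = 'a'
- x = 'bb'
- y = 'c'
- z = 'c'

Verification:
- uvxyz = 'a' + 'a' + 'bb' + 'c' + 'c' = aabbcc ✓
- |vxy| = |'abbc'| = 4 ≤ 4 ✓
- |vy| = |'ac'| = 2 > 0 ✓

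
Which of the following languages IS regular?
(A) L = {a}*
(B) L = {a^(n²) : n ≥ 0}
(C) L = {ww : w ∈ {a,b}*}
(A) {a}*

(A) L = {a}* is regular.

This can be recognized by a finite automaton (DFA/NFA).
Regular expressions like {a}* define regular languages.

The other choices are not regular:
- {a^(n²) : n ≥ 0}: After pumping, length is no longer a perfect square
- {ww : w ∈ {a,b}*}: After pumping, the two halves no longer match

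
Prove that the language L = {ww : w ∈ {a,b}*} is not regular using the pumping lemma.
Assume for contradiction that L is regular, and let p ≥ 1 be the pumping length given by the pumping lemma.
Choose s = a^p b a^p b. Then s ∈ L (take w = a^p b) and |s| = 2p + 2 ≥ p.
By the pumping lemma, s = xyz for some x, y, z with |xy| ≤ p, |y| ≥ 1, and xy^i z ∈ L for every i ≥ 0.
Since |xy| ≤ p and the first p symbols of s are all a's, y = a^k for some k with 1 ≤ k ≤ p.

Take i = 2: t = xy²z = a^(p + k) b a^p b.
Suppose t = uu for some string u. The string t contains exactly two b's and ends in b, so u contains exactly one b and ends in b; hence u = a^j b for some j, and uu = a^j b a^j b. Comparing with t = a^(p + k) b a^p b forces j = p + k (first block) and j = p (second block), which is impossible since k ≥ 1. So t ∉ L.

This contradicts the pumping lemma, which requires xy^i z ∈ L for all i ≥ 0.
Hence L = {ww : w ∈ {a,b}*} is not regular. ∎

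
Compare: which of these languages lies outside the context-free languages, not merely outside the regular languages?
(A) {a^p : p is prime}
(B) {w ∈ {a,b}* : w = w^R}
(A) {a^p : p is prime}

(A) {a^p : p is prime} requires the CFL pumping lemma.

- {w ∈ {a,b}* : w = w^R} is context-free (but not regular)
  • Can be shown non-regular with the regular pumping lemma
  • After pumping, the string is no longer symmetric

- {a^p : p is prime} is NOT context-free
  • Requires the CFL pumping lemma to prove
  • The CFL pumping lemma also fails because prime gaps are unbounded

The CFL pumping lemma is "stronger" in that it can prove non-membership
in the larger class of context-free languages.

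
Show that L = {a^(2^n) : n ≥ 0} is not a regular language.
Assume for contradiction that L is regular, and let p ≥ 1 be the pumping length given by the pumping lemma.
Choose s = a^(2^p). Then s ∈ L and |s| = 2^p ≥ p.
By the pumping lemma, s = xyz for some x, y, z with |xy| ≤ p, |y| ≥ 1, and xy^i z ∈ L for every i ≥ 0.
Here y = a^k for some k with 1 ≤ k ≤ |xy| ≤ p, and p < 2^p.

Take i = 2: |xy²z| = 2^p + k.
Now 2^p < 2^p + k ≤ 2^p + p < 2^p + 2^p = 2^(p+1).
So |xy²z| lies strictly between the consecutive powers of two 2^p and 2^(p+1), hence is not a power of 2, and xy²z ∉ L.

This contradicts the pumping lemma, which requires xy^i z ∈ L for all i ≥ 0.
Hence L = {a^(2^n) : n ≥ 0} is not regular. ∎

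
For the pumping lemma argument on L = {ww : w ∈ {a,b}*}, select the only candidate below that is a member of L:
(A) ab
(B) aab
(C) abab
(C) abab

The pumping lemma is applied to a string s that lies in L, so first check membership of each option:
- (A) ab has length 2; its halves are a and b, which differ, so it is not in L ✗
- (B) aab has odd length 3, so it cannot be written as ww and is not in L ✗
- (C) abab splits into halves ab · ab, which are equal, so it is in L (w = ab) ✓

Only (C) abab is in L, so it is the only candidate that could play the role of s.
(In a complete proof one picks s in terms of the pumping length p so that |s| ≥ p is guaranteed; a fixed string like abab illustrates the shape of such an s.)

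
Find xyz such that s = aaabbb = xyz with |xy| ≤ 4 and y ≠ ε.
x = '', y = 'a', z = 'aabbb'

For s = aaabbb and p = 4, one valid decomposition is:
- x = '' (length 0)
- y = 'a' (length 1)
- z = 'aabbb' (length 5)

Verification:
- xyz = '' + 'a' + 'aabbb' = aaabbb ✓
- |xy| = 1 ≤ 4 ✓
- |y| = 1 > 0 ✓

All pumping lemma constraints are satisfied.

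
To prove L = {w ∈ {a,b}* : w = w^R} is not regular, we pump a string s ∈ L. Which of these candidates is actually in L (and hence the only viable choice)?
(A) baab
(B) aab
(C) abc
(A) baab

The pumping lemma is applied to a string s that lies in L, so first check membership of each option:
- (A) baab reversed is baab, the same string, so it is a palindrome and is in L ✓
- (B) aab reversed is baa ≠ aab, so it is not a palindrome and is not in L ✗
- (C) abc reversed is cba ≠ abc, so it is not a palindrome and is not in L ✗

Only (A) baab is in L, so it is the only candidate that could play the role of s.
(In a complete proof one picks s in terms of the pumping length p so that |s| ≥ p is guaranteed; a fixed string like baab illustrates the shape of such an s.)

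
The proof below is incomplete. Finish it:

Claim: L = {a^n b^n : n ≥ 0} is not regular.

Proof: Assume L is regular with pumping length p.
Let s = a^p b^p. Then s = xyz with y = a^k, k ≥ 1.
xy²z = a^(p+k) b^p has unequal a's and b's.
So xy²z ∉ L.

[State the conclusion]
This contradicts the pumping lemma for regular languages,
which guarantees xy^i z ∈ L for all i ≥ 0.

Since our assumption that L is regular leads to a contradiction,
we conclude that L = {a^n b^n : n ≥ 0} is NOT regular. ∎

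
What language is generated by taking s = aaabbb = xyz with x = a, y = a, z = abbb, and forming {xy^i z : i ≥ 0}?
{xy^i z : i ≥ 0} = {a^(2+i) b^3 : i ≥ 0} = {aabbb, aaabbb, aaaabbb, ...}

With x = a, y = a, z = abbb: Starting with aaabbb and pumping the second 'a', we get strings with 2+i a's followed by 3 b's for i = 0, 1, 2, ...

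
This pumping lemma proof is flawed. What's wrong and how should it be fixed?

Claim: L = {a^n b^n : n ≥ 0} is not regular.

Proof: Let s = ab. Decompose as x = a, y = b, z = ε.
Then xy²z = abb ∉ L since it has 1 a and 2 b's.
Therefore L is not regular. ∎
Error: The string s = ab might be shorter than the pumping length p.

Correction: Choose s = a^p b^p to ensure |s| ≥ p. Also, the decomposition is wrong: with |xy| ≤ p, y cannot include b's when s starts with p a's.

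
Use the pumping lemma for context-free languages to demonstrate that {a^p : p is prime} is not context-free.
Assume for contradiction that L is context-free, and let p ≥ 1 be the pumping length given by the pumping lemma for CFLs.
Choose a prime q with q ≥ p and let s = a^q. Then s ∈ L and |s| = q ≥ p.
By the CFL pumping lemma, s = uvxyz for some u, v, x, y, z with |vxy| ≤ p, |vy| ≥ 1, and uv^i xy^i z ∈ L for every i ≥ 0.
All symbols are a's, so only lengths matter: let k = |vy|, with 1 ≤ k ≤ p. Then |uv^i xy^i z| = q + (i − 1)k.

Take i = q + 1: the length is q + qk = q(k + 1).
Both factors satisfy q ≥ 2 and k + 1 ≥ 2, so q(k + 1) is composite and uv^(q+1) xy^(q+1) z ∉ L.

This contradicts the CFL pumping lemma, which requires uv^i xy^i z ∈ L for all i ≥ 0.
Hence L = {a^p : p is prime} is not context-free. ∎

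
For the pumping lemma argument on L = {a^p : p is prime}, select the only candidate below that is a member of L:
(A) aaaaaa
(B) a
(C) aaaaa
(C) aaaaa

The pumping lemma is applied to a string s that lies in L, so first check membership of each option:
- (A) aaaaaa has length 6 = 2 × 3, which is not prime, so it is not in L ✗
- (B) a has length 1, which is not prime, so it is not in L ✗
- (C) aaaaa has length 5, which is prime, so it is in L ✓

Only (C) aaaaa is in L, so it is the only candidate that could play the role of s.
(In a complete proof one picks s in terms of the pumping length p so that |s| ≥ p is guaranteed; a fixed string like aaaaa illustrates the shape of such an s.)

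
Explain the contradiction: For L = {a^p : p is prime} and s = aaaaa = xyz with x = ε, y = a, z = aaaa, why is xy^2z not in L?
xy²z = aaaaaa ∉ L

Pumping with i = 2 replaces y = a by y² = aa:
- Original: s = xyz = aaaaa; aaaaa has length 5, which is prime, so it is in L
- Pumped: xy²z = ε · aa · aaaa = aaaaaa
- aaaaaa has length 6 = 2 × 3, which is not prime, so it is not in L

The pumping lemma would require xy²z ∈ L, so this decomposition yields a contradiction.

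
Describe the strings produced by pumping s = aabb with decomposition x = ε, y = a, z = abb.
{xy^i z : i ≥ 0} = {a^(i+1) b^2 : i ≥ 0} = {abb, aabb, aaabb, ...}

With x = ε, y = a, z = abb: Starting with aabb and pumping the first 'a' (z = abb keeps the second 'a'), we get strings with i+1 a's followed by 2 b's for i = 0, 1, 2, ...; note bb is not produced because z always contributes one a.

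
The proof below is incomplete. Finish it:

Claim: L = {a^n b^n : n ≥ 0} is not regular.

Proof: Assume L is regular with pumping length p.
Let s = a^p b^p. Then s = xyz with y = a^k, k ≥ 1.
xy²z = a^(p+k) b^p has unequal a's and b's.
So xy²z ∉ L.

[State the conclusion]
This contradicts the pumping lemma for regular languages,
which guarantees xy^i z ∈ L for all i ≥ 0.

Since our assumption that L is regular leads to a contradiction,
we conclude that L = {a^n b^n : n ≥ 0} is NOT regular. ∎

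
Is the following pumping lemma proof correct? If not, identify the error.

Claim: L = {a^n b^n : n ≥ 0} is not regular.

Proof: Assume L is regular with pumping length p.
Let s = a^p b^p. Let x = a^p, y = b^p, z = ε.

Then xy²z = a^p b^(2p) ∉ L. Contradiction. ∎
The proof is INCORRECT.

Error: The decomposition violates |xy| ≤ p.
With x = a^p and y = b^p, we have |xy| = 2p > p.
The pumping lemma requires |xy| ≤ p, so y must be within the first p characters.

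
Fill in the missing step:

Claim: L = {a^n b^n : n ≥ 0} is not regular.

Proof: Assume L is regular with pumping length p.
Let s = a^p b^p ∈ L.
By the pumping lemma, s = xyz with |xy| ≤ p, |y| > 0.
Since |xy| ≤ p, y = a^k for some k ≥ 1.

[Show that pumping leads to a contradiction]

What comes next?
Consider xy²z = a^(p+k) b^p.

Since k ≥ 1, we have p + k > p.
So xy²z has more a's than b's: (p+k) a's vs p b's.
This means xy²z ∉ L because a^n b^n requires equal counts.

This contradicts the pumping lemma which states xy²z ∈ L.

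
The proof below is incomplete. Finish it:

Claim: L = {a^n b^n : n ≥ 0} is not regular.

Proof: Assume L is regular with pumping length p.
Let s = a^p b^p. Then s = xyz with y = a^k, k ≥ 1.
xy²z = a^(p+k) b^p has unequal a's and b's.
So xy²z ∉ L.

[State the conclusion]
This contradicts the pumping lemma for regular languages,
which guarantees xy^i z ∈ L for all i ≥ 0.

Since our assumption that L is regular leads to a contradiction,
we conclude that L = {a^n b^n : n ≥ 0} is NOT regular. ∎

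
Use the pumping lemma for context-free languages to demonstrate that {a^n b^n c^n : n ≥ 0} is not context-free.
Assume for contradiction that L is context-free, and let p ≥ 1 be the pumping length given by the pumping lemma for CFLs.
Choose s = a^p b^p c^p. Then s ∈ L and |s| = 3p ≥ p.
By the CFL pumping lemma, s = uvxyz for some u, v, x, y, z with |vxy| ≤ p, |vy| ≥ 1, and uv^i xy^i z ∈ L for every i ≥ 0.

Because |vxy| ≤ p, the window vxy cannot contain both an a and a c: any substring of s containing both must include the entire block b^p plus at least one a and one c, so it has length ≥ p + 2 > p.
Hence at least one of the letters a, c does not occur in vy at all.

Take i = 0: the string uxz is obtained from s by deleting |vy| ≥ 1 symbols, so |uxz| = 3p − |vy| < 3p.
But the letter (a or c) that does not occur in vy still occurs exactly p times in uxz. Every string of L with exactly p copies of some letter is a^p b^p c^p, of length 3p. Since |uxz| < 3p, uxz ∉ L.

This contradicts the CFL pumping lemma, which requires uv^i xy^i z ∈ L for all i ≥ 0.
Hence L = {a^n b^n c^n : n ≥ 0} is not context-free. ∎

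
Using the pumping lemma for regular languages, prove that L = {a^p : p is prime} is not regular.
Assume for contradiction that L is regular, and let p ≥ 1 be the pumping length given by the pumping lemma.
Choose a prime q with q ≥ p (one exists because there are infinitely many primes) and let s = a^q. Then s ∈ L and |s| = q ≥ p.
By the pumping lemma, s = xyz for some x, y, z with |xy| ≤ p, |y| ≥ 1, and xy^i z ∈ L for every i ≥ 0.
Here y = a^k for some k with 1 ≤ k ≤ p, and xy^i z = a^(q + (i − 1)k) for every i ≥ 0.

Take i = q + 1: |xy^(q+1) z| = q + qk = q(k + 1).
Both factors satisfy q ≥ 2 and k + 1 ≥ 2, so q(k + 1) is composite, and xy^(q+1) z ∉ L.

This contradicts the pumping lemma, which requires xy^i z ∈ L for all i ≥ 0.
Hence L = {a^p : p is prime} is not regular. ∎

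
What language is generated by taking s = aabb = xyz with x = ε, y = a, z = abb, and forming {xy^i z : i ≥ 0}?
{xy^i z : i ≥ 0} = {a^(i+1) b^2 : i ≥ 0} = {abb, aabb, aaabb, ...}

With x = ε, y = a, z = abb: Starting with aabb and pumping the first 'a' (z = abb keeps the second 'a'), we get strings with i+1 a's followed by 2 b's for i = 0, 1, 2, ...; note bb is not produced because z always contributes one a.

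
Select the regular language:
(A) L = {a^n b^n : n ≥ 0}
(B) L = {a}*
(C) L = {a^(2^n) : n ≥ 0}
(B) {a}*

(B) L = {a}* is regular.

This can be recognized by a finite automaton (DFA/NFA).
Regular expressions like {a}* define regular languages.

The other choices are not regular:
- {a^n b^n : n ≥ 0}: After pumping, the number of a's and b's become unequal
- {a^(2^n) : n ≥ 0}: After pumping, length is no longer a power of 2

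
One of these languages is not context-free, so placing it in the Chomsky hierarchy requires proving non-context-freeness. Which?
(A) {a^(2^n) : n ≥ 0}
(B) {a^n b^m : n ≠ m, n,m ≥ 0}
(A) {a^(2^n) : n ≥ 0}

(A) {a^(2^n) : n ≥ 0} requires the CFL pumping lemma.

- {a^n b^m : n ≠ m, n,m ≥ 0} is context-free (but not regular)
  • Can be shown non-regular with the regular pumping lemma
  • After pumping a's, we can make n = m

- {a^(2^n) : n ≥ 0} is NOT context-free
  • Requires the CFL pumping lemma to prove
  • Gaps between powers of 2 grow exponentially

The CFL pumping lemma is "stronger" in that it can prove non-membership
in the larger class of context-free languages.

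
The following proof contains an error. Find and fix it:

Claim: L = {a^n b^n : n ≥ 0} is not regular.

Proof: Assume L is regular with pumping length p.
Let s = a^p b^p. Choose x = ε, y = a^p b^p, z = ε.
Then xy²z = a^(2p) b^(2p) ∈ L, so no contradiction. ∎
Error: The decomposition violates |xy| ≤ p. With y = a^p b^p, |xy| = |y| = 2p > p. (The proof also miscomputes xy²z, which would be a^p b^p a^p b^p rather than a^(2p) b^(2p), and it wrongly treats one harmless decomposition as settling the matter — the prover does not get to choose the decomposition.)

Correction: The pumping lemma requires |xy| ≤ p, and the argument must handle every decomposition satisfying |xy| ≤ p, |y| ≥ 1. Since s starts with p a's, any such y consists only of a's, say y = a^k with k ≥ 1. Then xy²z = a^(p+k) b^p has unequal numbers of a's and b's, so xy²z ∉ L — the required contradiction.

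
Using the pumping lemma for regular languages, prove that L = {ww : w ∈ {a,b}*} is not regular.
Assume for contradiction that L is regular, and let p ≥ 1 be the pumping length given by the pumping lemma.
Choose s = a^p b a^p b. Then s ∈ L (take w = a^p b) and |s| = 2p + 2 ≥ p.
By the pumping lemma, s = xyz for some x, y, z with |xy| ≤ p, |y| ≥ 1, and xy^i z ∈ L for every i ≥ 0.
Since |xy| ≤ p and the first p symbols of s are all a's, y = a^k for some k with 1 ≤ k ≤ p.

Take i = 2: t = xy²z = a^(p + k) b a^p b.
Suppose t = uu for some string u. The string t contains exactly two b's and ends in b, so u contains exactly one b and ends in b; hence u = a^j b for some j, and uu = a^j b a^j b. Comparing with t = a^(p + k) b a^p b forces j = p + k (first block) and j = p (second block), which is impossible since k ≥ 1. So t ∉ L.

This contradicts the pumping lemma, which requires xy^i z ∈ L for all i ≥ 0.
Hence L = {ww : w ∈ {a,b}*} is not regular. ∎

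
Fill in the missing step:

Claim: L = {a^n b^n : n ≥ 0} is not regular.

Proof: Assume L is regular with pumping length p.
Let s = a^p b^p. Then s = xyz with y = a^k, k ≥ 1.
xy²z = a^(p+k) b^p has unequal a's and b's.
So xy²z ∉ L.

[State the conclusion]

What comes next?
This contradicts the pumping lemma for regular languages,
which guarantees xy^i z ∈ L for all i ≥ 0.

Since our assumption that L is regular leads to a contradiction,
we conclude that L = {a^n b^n : n ≥ 0} is NOT regular. ∎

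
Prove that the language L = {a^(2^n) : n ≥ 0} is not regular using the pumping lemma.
Assume for contradiction that L is regular, and let p ≥ 1 be the pumping length given by the pumping lemma.
Choose s = a^(2^p). Then s ∈ L and |s| = 2^p ≥ p.
By the pumping lemma, s = xyz for some x, y, z with |xy| ≤ p, |y| ≥ 1, and xy^i z ∈ L for every i ≥ 0.
Here y = a^k for some k with 1 ≤ k ≤ |xy| ≤ p, and p < 2^p.

Take i = 2: |xy²z| = 2^p + k.
Now 2^p < 2^p + k ≤ 2^p + p < 2^p + 2^p = 2^(p+1).
So |xy²z| lies strictly between the consecutive powers of two 2^p and 2^(p+1), hence is not a power of 2, and xy²z ∉ L.

This contradicts the pumping lemma, which requires xy^i z ∈ L for all i ≥ 0.
Hence L = {a^(2^n) : n ≥ 0} is not regular. ∎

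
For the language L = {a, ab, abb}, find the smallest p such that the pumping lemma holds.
p = 4

For a finite language L, the pumping lemma holds vacuously if p > max|s| for s ∈ L.

The longest string in L = {a, ab, abb} has length 3.
If p = 4, then no string s ∈ L has |s| ≥ p, so the condition is vacuously true.

The minimum pumping length is p = 4.

Why no smaller p works: for any p ≤ 3, the longest string s ∈ L has |s| = 3 ≥ p, so it would
have to be pumpable; but pumping up (i = 2, 3, ...) produces ever longer strings, which cannot all lie in the
finite language L. So the pumping property fails for every p ≤ 3.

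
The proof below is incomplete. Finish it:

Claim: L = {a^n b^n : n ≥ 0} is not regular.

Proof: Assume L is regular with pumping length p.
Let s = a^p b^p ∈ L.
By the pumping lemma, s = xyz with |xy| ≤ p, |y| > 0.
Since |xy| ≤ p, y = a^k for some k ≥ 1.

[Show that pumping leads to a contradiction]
Consider xy²z = a^(p+k) b^p.

Since k ≥ 1, we have p + k > p.
So xy²z has more a's than b's: (p+k) a's vs p b's.
This means xy²z ∉ L because a^n b^n requires equal counts.

This contradicts the pumping lemma which states xy²z ∈ L.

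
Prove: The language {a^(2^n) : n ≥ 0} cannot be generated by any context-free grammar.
Assume for contradiction that L is context-free, and let p ≥ 1 be the pumping length given by the pumping lemma for CFLs.
Choose s = a^(2^p). Then s ∈ L and |s| = 2^p ≥ p.
By the CFL pumping lemma, s = uvxyz for some u, v, x, y, z with |vxy| ≤ p, |vy| ≥ 1, and uv^i xy^i z ∈ L for every i ≥ 0.
All symbols are a's, so only lengths matter: let k = |vy|, with 1 ≤ k ≤ |vxy| ≤ p < 2^p.

Take i = 2: |uv²xy²z| = 2^p + k, and 2^p < 2^p + k < 2^p + 2^p = 2^(p+1).
So the length lies strictly between consecutive powers of two and is not a power of 2; uv²xy²z ∉ L.

This contradicts the CFL pumping lemma, which requires uv^i xy^i z ∈ L for all i ≥ 0.
Hence L = {a^(2^n) : n ≥ 0} is not context-free. ∎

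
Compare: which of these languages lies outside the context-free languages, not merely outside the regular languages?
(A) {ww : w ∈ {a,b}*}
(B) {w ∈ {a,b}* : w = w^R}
(A) {ww : w ∈ {a,b}*}

(A) {ww : w ∈ {a,b}*} requires the CFL pumping lemma.

- {w ∈ {a,b}* : w = w^R} is context-free (but not regular)
  • Can be shown non-regular with the regular pumping lemma
  • After pumping, the string is no longer symmetric

- {ww : w ∈ {a,b}*} is NOT context-free
  • Requires the CFL pumping lemma to prove
  • Cannot verify equality of two arbitrary substrings

The CFL pumping lemma is "stronger" in that it can prove non-membership
in the larger class of context-free languages.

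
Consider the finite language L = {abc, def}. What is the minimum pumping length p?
p = 4

For a finite language L, the pumping lemma holds vacuously if p > max|s| for s ∈ L.

The longest string in L = {abc, def} has length 3.
If p = 4, then no string s ∈ L has |s| ≥ p, so the condition is vacuously true.

The minimum pumping length is p = 4.

Why no smaller p works: for any p ≤ 3, the longest string s ∈ L has |s| = 3 ≥ p, so it would
have to be pumpable; but pumping up (i = 2, 3, ...) produces ever longer strings, which cannot all lie in the
finite language L. So the pumping property fails for every p ≤ 3.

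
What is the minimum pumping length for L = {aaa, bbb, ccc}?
p = 4

For a finite language L, the pumping lemma holds vacuously if p > max|s| for s ∈ L.

The longest string in L = {aaa, bbb, ccc} has length 3.
If p = 4, then no string s ∈ L has |s| ≥ p, so the condition is vacuously true.

The minimum pumping length is p = 4.

Why no smaller p works: for any p ≤ 3, the longest string s ∈ L has |s| = 3 ≥ p, so it would
have to be pumpable; but pumping up (i = 2, 3, ...) produces ever longer strings, which cannot all lie in the
finite language L. So the pumping property fails for every p ≤ 3.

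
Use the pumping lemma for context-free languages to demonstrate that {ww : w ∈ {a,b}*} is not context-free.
Assume for contradiction that L is context-free, and let p ≥ 1 be the pumping length given by the pumping lemma for CFLs.
Choose s = a^p b^p a^p b^p. Then s ∈ L (take w = a^p b^p) and |s| = 4p ≥ p.
By the CFL pumping lemma, s = uvxyz for some u, v, x, y, z with |vxy| ≤ p, |vy| ≥ 1, and uv^i xy^i z ∈ L for every i ≥ 0.

Write s as four blocks A₁ B₁ A₂ B₂ with A₁ = A₂ = a^p and B₁ = B₂ = b^p. Since |vxy| ≤ p, the window vxy lies inside at most two adjacent blocks. Take i = 0 and let t = uxz, so |t| = 4p − |vy| with 1 ≤ |vy| ≤ p. If |t| is odd, t ∉ L immediately, so assume |vy| is even (hence |vy| ≥ 2) and |t|/2 = 2p − |vy|/2, which satisfies p ≤ |t|/2 ≤ 2p − 1.

Case 1 (vxy inside A₁B₁): t = a^(p−j) b^(p−l) a^p b^p with j + l = |vy|. The second half of t has length < 2p, so it is a suffix of the trailing a^p b^p and ends in b; the first half is a^(p−j) b^(p−l) a^((j+l)/2), which ends in a because (j+l)/2 ≥ 1. The halves differ, so t ∉ L.

Case 2 (vxy inside B₁A₂, straddling the middle): t = a^p b^(p−j) a^(p−l) b^p with j + l = |vy|. If t = ww, then w is a prefix of t of length ≥ p, so w begins with a^p; and w is a suffix of t of length ≥ p, so w ends with b^p. That forces |w| ≥ 2p, contradicting |w| = |t|/2 ≤ 2p − 1. So t ∉ L.

Case 3 (vxy inside A₂B₂): t = a^p b^p a^(p−j) b^(p−l) with j + l = |vy|. The first half of t is a prefix of a^p b^p, so it begins with a; the second half is b^((j+l)/2) a^(p−j) b^(p−l), which begins with b. The halves differ, so t ∉ L.

In every case uv⁰xy⁰z = uxz ∉ L.

This contradicts the CFL pumping lemma, which requires uv^i xy^i z ∈ L for all i ≥ 0.
Hence L = {ww : w ∈ {a,b}*} is not context-free. ∎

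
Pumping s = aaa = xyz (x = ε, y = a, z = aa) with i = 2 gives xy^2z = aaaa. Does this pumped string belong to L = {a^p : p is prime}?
No

xy²z = ε · aa · aa = aaaa.
aaaa has length 4 = 2 × 2, which is not prime, so it is not in L.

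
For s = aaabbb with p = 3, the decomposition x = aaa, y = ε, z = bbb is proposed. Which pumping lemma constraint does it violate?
Violated: |y| > 0

The decomposition x = aaa, y = ε, z = bbb for s = aaabbb with p = 3
violates the constraint: |y| > 0

|y| = 0, but the pumping lemma requires |y| > 0 (y must be non-empty).

Pumping lemma constraints:
1. xyz = s (decomposition is valid)
2. |xy| ≤ p
3. |y| > 0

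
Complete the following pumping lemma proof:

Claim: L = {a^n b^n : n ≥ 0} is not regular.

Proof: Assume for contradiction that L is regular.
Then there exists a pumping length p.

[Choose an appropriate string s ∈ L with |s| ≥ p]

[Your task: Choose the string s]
s = a^p b^p

This string is in L (has equal a's and b's) and has length 2p ≥ p.
Any decomposition xyz with |xy| ≤ p means y consists only of a's,
so pumping will unbalance the counts.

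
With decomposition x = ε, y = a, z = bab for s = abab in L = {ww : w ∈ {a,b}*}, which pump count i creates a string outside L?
i = 0

xy⁰z = ε · ε · bab = bab; bab has odd length 3, so it cannot be written as ww and is not in L.
(Other choices also work, e.g. i = 2, 3; only i = 1 is guaranteed to stay in L since xy¹z = s.)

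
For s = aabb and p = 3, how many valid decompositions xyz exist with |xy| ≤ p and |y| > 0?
6

For s = 'aabb' with pumping length p = 3:

Constraints: |xy| ≤ 3, |y| > 0

Valid decompositions (|xy| ≤ p, |y| ≥ 1):
  • x='', y='a', z='abb'
  • x='a', y='a', z='bb'
  • x='', y='aa', z='bb'
  • x='aa', y='b', z='b'
  • x='a', y='ab', z='b'
  • x='', y='aab', z='b'

Total count: 6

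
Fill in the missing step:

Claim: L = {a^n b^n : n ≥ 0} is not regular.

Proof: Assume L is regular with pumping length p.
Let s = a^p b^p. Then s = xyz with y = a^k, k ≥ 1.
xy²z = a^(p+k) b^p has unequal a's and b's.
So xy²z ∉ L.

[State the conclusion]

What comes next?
This contradicts the pumping lemma for regular languages,
which guarantees xy^i z ∈ L for all i ≥ 0.

Since our assumption that L is regular leads to a contradiction,
we conclude that L = {a^n b^n : n ≥ 0} is NOT regular. ∎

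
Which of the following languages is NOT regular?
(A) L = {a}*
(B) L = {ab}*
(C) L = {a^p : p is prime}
(C) {a^p : p is prime}

(C) L = {a^p : p is prime} is NOT regular.

The pumping lemma can be used to prove this:
After pumping, the length becomes composite

The other languages are regular because they can be recognized by finite automata.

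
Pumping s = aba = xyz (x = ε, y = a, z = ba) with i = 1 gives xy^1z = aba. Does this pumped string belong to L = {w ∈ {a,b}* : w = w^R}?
Yes

xy¹z = ε · a · ba = aba.
aba reversed is aba, the same string, so it is a palindrome and is in L.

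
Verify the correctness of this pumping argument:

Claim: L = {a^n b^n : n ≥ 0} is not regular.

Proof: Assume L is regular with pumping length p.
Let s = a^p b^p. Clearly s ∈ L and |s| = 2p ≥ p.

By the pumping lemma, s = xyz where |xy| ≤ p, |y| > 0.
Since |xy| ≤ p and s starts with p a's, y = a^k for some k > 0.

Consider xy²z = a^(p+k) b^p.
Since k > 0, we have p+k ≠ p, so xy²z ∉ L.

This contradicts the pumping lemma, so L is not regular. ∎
The proof is correct.

This proof is valid because:
1. The string s = a^p b^p is correctly in L
2. The decomposition analysis is correct: y must consist only of a's
3. The contradiction is valid: pumping increases a's but not b's
4. The conclusion follows logically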